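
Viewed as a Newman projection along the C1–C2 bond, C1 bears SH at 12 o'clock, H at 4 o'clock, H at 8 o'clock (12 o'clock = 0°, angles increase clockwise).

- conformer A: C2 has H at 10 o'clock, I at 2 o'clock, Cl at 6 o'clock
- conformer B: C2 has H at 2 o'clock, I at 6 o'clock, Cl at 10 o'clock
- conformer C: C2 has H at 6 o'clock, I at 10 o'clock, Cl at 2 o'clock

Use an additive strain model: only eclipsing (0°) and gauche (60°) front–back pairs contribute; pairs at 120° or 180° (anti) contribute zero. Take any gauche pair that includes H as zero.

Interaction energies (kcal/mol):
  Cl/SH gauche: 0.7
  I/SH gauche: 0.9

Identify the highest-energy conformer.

C

A (staggered): SH–I gauche; 0.9 = 0.9 kcal/mol.
B (staggered): SH–Cl gauche; 0.7 = 0.7 kcal/mol.
C (staggered): SH–I gauche, SH–Cl gauche; 0.9 + 0.7 = 1.6 kcal/mol.
C has the highest total (1.6 kcal/mol).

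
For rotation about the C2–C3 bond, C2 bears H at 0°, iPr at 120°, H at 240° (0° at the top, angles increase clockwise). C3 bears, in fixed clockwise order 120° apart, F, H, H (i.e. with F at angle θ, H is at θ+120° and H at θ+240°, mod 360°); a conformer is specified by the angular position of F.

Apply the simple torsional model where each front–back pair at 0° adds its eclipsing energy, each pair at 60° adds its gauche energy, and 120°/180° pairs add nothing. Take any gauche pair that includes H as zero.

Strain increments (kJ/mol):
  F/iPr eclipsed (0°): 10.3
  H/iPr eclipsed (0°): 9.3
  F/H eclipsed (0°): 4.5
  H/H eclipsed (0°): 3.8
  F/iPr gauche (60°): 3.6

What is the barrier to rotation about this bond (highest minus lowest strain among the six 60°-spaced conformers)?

F at 0° (eclipsed): H–F eclipsed, iPr–H eclipsed, H–H eclipsed; 4.5 + 9.3 + 3.8 = 17.6 kJ/mol.
F at 60° (staggered): iPr–F gauche; 3.6 = 3.6 kJ/mol.
F at 120° (eclipsed): H–H eclipsed, iPr–F eclipsed, H–H eclipsed; 3.8 + 10.3 + 3.8 = 17.9 kJ/mol.
F at 180° (staggered): iPr–F gauche; 3.6 = 3.6 kJ/mol.
F at 240° (eclipsed): H–H eclipsed, iPr–H eclipsed, H–F eclipsed; 3.8 + 9.3 + 4.5 = 17.6 kJ/mol.
F at 300° (staggered): no non-H gauche contacts → 0.0 kJ/mol.
Max at 120° (17.9 kJ/mol), min at 300° (0.0 kJ/mol); barrier = 17.9 kJ/mol.

17.9 kJ/mol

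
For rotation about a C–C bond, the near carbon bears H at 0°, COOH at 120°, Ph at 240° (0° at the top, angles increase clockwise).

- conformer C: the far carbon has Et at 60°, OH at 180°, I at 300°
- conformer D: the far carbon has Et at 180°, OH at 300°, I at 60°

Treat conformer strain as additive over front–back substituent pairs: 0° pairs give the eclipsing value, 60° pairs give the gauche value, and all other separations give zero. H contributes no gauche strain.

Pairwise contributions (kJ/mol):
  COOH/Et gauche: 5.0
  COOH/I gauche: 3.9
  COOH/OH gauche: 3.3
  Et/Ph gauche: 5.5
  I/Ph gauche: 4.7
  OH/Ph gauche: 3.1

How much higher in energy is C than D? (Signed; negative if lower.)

-1.4 kJ/mol

C (staggered): COOH(120°)/Et(60°) gauche 5.0; COOH(120°)/OH(180°) gauche 3.3; Ph(240°)/OH(180°) gauche 3.1; Ph(240°)/I(300°) gauche 4.7 → 16.1 kJ/mol.
D (staggered): COOH(120°)/Et(180°) gauche 5.0; COOH(120°)/I(60°) gauche 3.9; Ph(240°)/Et(180°) gauche 5.5; Ph(240°)/OH(300°) gauche 3.1 → 17.5 kJ/mol.
E(C) − E(D) = 16.1 − 17.5 = -1.4 kJ/mol.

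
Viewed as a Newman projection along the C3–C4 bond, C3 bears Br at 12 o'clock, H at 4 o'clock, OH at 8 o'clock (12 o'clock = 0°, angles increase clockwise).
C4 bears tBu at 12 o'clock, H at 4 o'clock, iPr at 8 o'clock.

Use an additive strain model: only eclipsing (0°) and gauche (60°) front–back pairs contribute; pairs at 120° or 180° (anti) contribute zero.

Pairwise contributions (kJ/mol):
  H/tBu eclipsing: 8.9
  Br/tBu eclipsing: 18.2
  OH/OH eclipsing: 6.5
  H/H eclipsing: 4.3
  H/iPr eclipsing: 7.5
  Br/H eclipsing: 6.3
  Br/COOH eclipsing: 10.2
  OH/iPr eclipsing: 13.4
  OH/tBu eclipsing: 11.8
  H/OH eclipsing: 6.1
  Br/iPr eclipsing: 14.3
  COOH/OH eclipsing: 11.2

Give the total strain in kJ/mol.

35.9 kJ/mol

This conformer is eclipsed. Br at 0° is eclipsed with tBu at 0° (18.2); H at 120° is eclipsed with H at 120° (4.3); OH at 240° is eclipsed with iPr at 240° (13.4). Total 35.9 kJ/mol.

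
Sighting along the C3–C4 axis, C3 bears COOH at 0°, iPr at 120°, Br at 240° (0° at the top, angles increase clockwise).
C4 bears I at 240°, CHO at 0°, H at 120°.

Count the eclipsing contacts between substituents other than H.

2

Non-H eclipsing pairs: COOH(0°)/CHO(0°); Br(240°)/I(240°) — 2 interactions.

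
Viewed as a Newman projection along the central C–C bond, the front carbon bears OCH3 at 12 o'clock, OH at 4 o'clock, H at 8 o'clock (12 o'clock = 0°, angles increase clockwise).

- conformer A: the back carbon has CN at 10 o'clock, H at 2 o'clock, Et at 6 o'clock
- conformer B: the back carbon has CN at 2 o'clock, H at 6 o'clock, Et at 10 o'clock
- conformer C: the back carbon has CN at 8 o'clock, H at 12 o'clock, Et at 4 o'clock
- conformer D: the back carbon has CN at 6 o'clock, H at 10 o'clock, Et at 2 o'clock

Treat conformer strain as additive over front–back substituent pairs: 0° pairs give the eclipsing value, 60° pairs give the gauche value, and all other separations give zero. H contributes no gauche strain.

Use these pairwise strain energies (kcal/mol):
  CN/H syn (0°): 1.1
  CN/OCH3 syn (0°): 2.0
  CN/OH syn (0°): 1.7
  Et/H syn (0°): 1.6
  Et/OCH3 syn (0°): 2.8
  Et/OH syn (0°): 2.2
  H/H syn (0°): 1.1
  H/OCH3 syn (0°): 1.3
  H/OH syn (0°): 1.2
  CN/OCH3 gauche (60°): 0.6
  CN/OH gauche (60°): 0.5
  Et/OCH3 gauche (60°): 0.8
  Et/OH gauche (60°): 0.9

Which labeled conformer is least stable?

C

A (staggered): OCH3(0°)/CN(300°) gauche 0.6; OH(120°)/Et(180°) gauche 0.9 → 1.5 kcal/mol.
B (staggered): OCH3(0°)/CN(60°) gauche 0.6; OCH3(0°)/Et(300°) gauche 0.8; OH(120°)/CN(60°) gauche 0.5 → 1.9 kcal/mol.
C (eclipsed): OCH3(0°)/H(0°) eclipsed 1.3; OH(120°)/Et(120°) eclipsed 2.2; H(240°)/CN(240°) eclipsed 1.1 → 4.6 kcal/mol.
D (staggered): OCH3(0°)/Et(60°) gauche 0.8; OH(120°)/CN(180°) gauche 0.5; OH(120°)/Et(60°) gauche 0.9 → 2.2 kcal/mol.
C has the highest total (4.6 kcal/mol).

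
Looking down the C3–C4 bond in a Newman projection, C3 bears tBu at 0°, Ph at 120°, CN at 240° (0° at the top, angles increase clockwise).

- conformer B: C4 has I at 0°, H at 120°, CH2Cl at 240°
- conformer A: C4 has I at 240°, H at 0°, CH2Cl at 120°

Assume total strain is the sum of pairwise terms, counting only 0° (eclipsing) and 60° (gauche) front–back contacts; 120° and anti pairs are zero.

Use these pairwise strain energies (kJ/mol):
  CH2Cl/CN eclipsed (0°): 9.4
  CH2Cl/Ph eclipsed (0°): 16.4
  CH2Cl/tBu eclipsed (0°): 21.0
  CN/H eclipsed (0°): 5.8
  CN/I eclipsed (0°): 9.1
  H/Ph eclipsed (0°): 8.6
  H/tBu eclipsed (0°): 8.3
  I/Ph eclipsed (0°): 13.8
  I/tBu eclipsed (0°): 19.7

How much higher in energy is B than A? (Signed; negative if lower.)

B (eclipsed): tBu(0°)/I(0°) eclipsed 19.7; Ph(120°)/H(120°) eclipsed 8.6; CN(240°)/CH2Cl(240°) eclipsed 9.4 → 37.7 kJ/mol.
A (eclipsed): tBu(0°)/H(0°) eclipsed 8.3; Ph(120°)/CH2Cl(120°) eclipsed 16.4; CN(240°)/I(240°) eclipsed 9.1 → 33.8 kJ/mol.
E(B) − E(A) = 37.7 − 33.8 = +3.9 kJ/mol.

+3.9 kJ/mol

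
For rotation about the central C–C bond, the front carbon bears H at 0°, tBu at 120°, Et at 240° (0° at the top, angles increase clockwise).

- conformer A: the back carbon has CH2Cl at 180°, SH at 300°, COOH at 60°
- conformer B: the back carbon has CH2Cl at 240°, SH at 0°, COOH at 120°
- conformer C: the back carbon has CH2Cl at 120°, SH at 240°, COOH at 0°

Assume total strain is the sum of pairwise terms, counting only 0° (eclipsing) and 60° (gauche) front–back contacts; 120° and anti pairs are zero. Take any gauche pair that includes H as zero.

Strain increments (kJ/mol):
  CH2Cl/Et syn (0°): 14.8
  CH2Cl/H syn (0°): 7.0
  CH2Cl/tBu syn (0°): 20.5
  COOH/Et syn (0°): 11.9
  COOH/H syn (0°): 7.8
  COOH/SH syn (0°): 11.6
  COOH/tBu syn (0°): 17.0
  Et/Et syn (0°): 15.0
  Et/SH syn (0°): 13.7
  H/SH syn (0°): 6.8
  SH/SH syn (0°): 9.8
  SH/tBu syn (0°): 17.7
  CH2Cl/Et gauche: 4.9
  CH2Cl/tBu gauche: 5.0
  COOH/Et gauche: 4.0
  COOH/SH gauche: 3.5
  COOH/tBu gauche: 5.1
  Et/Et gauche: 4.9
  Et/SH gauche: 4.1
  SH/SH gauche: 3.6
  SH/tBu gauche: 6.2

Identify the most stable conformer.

A

A (staggered): tBu(120°)/CH2Cl(180°) gauche 5.0; tBu(120°)/COOH(60°) gauche 5.1; Et(240°)/CH2Cl(180°) gauche 4.9; Et(240°)/SH(300°) gauche 4.1 → 19.1 kJ/mol.
B (eclipsed): H(0°)/SH(0°) eclipsed 6.8; tBu(120°)/COOH(120°) eclipsed 17.0; Et(240°)/CH2Cl(240°) eclipsed 14.8 → 38.6 kJ/mol.
C (eclipsed): H(0°)/COOH(0°) eclipsed 7.8; tBu(120°)/CH2Cl(120°) eclipsed 20.5; Et(240°)/SH(240°) eclipsed 13.7 → 42.0 kJ/mol.
A has the lowest total (19.1 kJ/mol).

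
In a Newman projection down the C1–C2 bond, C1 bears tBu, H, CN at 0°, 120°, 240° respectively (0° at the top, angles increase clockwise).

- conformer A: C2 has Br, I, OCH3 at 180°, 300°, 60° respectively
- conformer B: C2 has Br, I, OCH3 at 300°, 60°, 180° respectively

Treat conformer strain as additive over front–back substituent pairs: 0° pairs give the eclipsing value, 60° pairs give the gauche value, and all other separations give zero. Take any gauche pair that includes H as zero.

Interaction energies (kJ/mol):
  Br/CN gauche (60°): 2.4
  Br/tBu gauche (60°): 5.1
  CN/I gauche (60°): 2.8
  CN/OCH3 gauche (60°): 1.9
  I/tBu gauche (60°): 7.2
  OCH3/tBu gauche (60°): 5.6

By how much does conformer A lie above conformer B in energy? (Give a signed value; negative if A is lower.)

A is staggered. tBu at 0° is gauche with I at 300° (7.2); tBu at 0° is gauche with OCH3 at 60° (5.6); CN at 240° is gauche with Br at 180° (2.4); CN at 240° is gauche with I at 300° (2.8). Total 18.0 kJ/mol.
B is staggered. tBu at 0° is gauche with Br at 300° (5.1); tBu at 0° is gauche with I at 60° (7.2); CN at 240° is gauche with Br at 300° (2.4); CN at 240° is gauche with OCH3 at 180° (1.9). Total 16.6 kJ/mol.
E(A) − E(B) = 18.0 − 16.6 = +1.4 kJ/mol.

+1.4 kJ/mol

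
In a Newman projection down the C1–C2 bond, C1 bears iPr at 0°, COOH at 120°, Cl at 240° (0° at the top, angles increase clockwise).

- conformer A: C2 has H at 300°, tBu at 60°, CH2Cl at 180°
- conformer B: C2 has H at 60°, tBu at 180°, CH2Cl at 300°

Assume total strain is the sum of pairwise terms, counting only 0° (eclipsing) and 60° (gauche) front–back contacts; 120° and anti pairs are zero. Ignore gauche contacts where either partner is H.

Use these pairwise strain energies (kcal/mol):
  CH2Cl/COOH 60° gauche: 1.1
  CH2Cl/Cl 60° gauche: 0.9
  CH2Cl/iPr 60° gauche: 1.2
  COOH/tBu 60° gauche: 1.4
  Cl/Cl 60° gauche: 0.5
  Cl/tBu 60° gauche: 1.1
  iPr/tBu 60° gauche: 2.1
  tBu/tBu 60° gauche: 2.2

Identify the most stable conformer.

A is staggered. iPr at 0° is gauche with tBu at 60° (2.1); COOH at 120° is gauche with tBu at 60° (1.4); COOH at 120° is gauche with CH2Cl at 180° (1.1); Cl at 240° is gauche with CH2Cl at 180° (0.9). Total 5.5 kcal/mol.
B is staggered. iPr at 0° is gauche with CH2Cl at 300° (1.2); COOH at 120° is gauche with tBu at 180° (1.4); Cl at 240° is gauche with tBu at 180° (1.1); Cl at 240° is gauche with CH2Cl at 300° (0.9). Total 4.6 kcal/mol.
B has the lowest total (4.6 kcal/mol).

B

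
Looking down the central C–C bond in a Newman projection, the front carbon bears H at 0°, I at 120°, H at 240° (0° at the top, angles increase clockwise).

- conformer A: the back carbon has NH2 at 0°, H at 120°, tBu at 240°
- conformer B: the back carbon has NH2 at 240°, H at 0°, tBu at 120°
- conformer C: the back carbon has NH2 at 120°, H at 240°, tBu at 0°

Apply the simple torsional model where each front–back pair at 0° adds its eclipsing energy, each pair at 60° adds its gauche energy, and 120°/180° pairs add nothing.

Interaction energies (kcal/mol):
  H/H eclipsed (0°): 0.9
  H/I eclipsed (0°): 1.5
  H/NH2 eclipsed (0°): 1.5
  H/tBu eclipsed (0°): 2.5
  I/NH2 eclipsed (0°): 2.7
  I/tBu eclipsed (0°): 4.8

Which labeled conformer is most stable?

A

A (eclipsed): H–NH2 eclipsed, I–H eclipsed, H–tBu eclipsed; 1.5 + 1.5 + 2.5 = 5.5 kcal/mol.
B (eclipsed): H–H eclipsed, I–tBu eclipsed, H–NH2 eclipsed; 0.9 + 4.8 + 1.5 = 7.2 kcal/mol.
C (eclipsed): H–tBu eclipsed, I–NH2 eclipsed, H–H eclipsed; 2.5 + 2.7 + 0.9 = 6.1 kcal/mol.
A has the lowest total (5.5 kcal/mol).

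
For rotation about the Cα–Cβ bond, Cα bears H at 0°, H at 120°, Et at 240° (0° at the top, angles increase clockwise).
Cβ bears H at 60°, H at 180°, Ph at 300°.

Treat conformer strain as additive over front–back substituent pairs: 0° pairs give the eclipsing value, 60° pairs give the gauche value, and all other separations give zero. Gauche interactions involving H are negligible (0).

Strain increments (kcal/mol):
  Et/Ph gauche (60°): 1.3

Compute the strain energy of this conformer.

This conformer (staggered): Et(240°)/Ph(300°) gauche 1.3 → 1.3 kcal/mol.

1.3 kcal/mol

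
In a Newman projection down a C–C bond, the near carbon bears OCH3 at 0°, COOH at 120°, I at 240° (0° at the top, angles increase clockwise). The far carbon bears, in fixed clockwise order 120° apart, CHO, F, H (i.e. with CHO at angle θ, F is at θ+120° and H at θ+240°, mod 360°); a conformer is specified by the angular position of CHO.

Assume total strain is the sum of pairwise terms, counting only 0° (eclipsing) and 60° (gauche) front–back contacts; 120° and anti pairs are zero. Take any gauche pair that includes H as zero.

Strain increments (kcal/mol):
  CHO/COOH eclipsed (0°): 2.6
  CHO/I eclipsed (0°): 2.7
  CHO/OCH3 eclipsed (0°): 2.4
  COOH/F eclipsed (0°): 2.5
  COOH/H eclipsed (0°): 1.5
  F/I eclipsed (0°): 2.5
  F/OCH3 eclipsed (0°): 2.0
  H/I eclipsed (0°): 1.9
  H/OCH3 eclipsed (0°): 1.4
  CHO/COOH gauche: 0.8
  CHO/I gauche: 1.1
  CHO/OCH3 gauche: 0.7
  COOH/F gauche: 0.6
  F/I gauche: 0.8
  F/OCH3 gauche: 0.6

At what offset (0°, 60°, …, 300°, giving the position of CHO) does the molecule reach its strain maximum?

CHO at 0° is eclipsed. OCH3 at 0° is eclipsed with CHO at 0° (2.4); COOH at 120° is eclipsed with F at 120° (2.5); I at 240° is eclipsed with H at 240° (1.9). Total 6.8 kcal/mol.
CHO at 60° is staggered. OCH3 at 0° is gauche with CHO at 60° (0.7); COOH at 120° is gauche with CHO at 60° (0.8); COOH at 120° is gauche with F at 180° (0.6); I at 240° is gauche with F at 180° (0.8). Total 2.9 kcal/mol.
CHO at 120° is eclipsed. OCH3 at 0° is eclipsed with H at 0° (1.4); COOH at 120° is eclipsed with CHO at 120° (2.6); I at 240° is eclipsed with F at 240° (2.5). Total 6.5 kcal/mol.
CHO at 180° is staggered. OCH3 at 0° is gauche with F at 300° (0.6); COOH at 120° is gauche with CHO at 180° (0.8); I at 240° is gauche with CHO at 180° (1.1); I at 240° is gauche with F at 300° (0.8). Total 3.3 kcal/mol.
CHO at 240° is eclipsed. OCH3 at 0° is eclipsed with F at 0° (2.0); COOH at 120° is eclipsed with H at 120° (1.5); I at 240° is eclipsed with CHO at 240° (2.7). Total 6.2 kcal/mol.
CHO at 300° is staggered. OCH3 at 0° is gauche with CHO at 300° (0.7); OCH3 at 0° is gauche with F at 60° (0.6); COOH at 120° is gauche with F at 60° (0.6); I at 240° is gauche with CHO at 300° (1.1). Total 3.0 kcal/mol.
The maximum (6.8 kcal/mol) occurs with CHO at 0°.

0°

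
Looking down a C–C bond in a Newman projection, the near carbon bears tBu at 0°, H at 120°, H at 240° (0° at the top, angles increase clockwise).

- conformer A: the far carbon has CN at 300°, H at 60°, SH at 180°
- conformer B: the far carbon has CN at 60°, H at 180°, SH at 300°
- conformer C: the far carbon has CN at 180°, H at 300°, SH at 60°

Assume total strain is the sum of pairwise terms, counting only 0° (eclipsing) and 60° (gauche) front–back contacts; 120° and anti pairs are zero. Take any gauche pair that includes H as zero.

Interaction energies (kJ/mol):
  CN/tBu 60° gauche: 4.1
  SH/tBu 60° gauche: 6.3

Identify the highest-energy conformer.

B

A is staggered. tBu at 0° is gauche with CN at 300° (4.1). Total 4.1 kJ/mol.
B is staggered. tBu at 0° is gauche with CN at 60° (4.1); tBu at 0° is gauche with SH at 300° (6.3). Total 10.4 kJ/mol.
C is staggered. tBu at 0° is gauche with SH at 60° (6.3). Total 6.3 kJ/mol.
B has the highest total (10.4 kJ/mol).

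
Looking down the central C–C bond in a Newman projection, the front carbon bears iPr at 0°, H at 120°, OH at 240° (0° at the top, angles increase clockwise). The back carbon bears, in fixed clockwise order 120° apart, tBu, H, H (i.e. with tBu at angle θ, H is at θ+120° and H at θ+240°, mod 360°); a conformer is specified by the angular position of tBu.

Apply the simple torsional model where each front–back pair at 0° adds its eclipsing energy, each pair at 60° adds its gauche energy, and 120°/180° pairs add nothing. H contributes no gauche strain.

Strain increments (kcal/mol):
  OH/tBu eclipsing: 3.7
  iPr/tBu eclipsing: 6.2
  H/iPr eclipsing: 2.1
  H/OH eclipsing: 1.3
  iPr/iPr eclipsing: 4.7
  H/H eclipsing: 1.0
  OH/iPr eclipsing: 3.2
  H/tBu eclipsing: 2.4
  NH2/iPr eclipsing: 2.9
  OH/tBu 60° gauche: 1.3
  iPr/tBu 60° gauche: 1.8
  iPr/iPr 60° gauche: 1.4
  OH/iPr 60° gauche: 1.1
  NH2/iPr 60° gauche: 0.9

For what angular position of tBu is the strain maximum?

tBu at 0° (eclipsed): iPr–tBu eclipsed, H–H eclipsed, OH–H eclipsed; 6.2 + 1.0 + 1.3 = 8.5 kcal/mol.
tBu at 60° (staggered): iPr–tBu gauche; 1.8 = 1.8 kcal/mol.
tBu at 120° (eclipsed): iPr–H eclipsed, H–tBu eclipsed, OH–H eclipsed; 2.1 + 2.4 + 1.3 = 5.8 kcal/mol.
tBu at 180° (staggered): OH–tBu gauche; 1.3 = 1.3 kcal/mol.
tBu at 240° (eclipsed): iPr–H eclipsed, H–H eclipsed, OH–tBu eclipsed; 2.1 + 1.0 + 3.7 = 6.8 kcal/mol.
tBu at 300° (staggered): iPr–tBu gauche, OH–tBu gauche; 1.8 + 1.3 = 3.1 kcal/mol.
The maximum (8.5 kcal/mol) occurs with tBu at 0°.

0°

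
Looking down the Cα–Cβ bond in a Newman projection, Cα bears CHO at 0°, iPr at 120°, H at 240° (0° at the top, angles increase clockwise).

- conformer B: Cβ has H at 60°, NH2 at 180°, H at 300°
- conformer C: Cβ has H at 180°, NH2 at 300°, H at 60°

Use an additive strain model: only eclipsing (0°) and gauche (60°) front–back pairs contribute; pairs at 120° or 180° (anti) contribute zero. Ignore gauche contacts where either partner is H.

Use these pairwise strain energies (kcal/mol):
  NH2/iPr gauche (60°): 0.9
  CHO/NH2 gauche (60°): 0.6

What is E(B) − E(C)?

+0.3 kcal/mol

B (staggered): iPr(120°)/NH2(180°) gauche 0.9 → 0.9 kcal/mol.
C (staggered): CHO(0°)/NH2(300°) gauche 0.6 → 0.6 kcal/mol.
E(B) − E(C) = 0.9 − 0.6 = +0.3 kcal/mol.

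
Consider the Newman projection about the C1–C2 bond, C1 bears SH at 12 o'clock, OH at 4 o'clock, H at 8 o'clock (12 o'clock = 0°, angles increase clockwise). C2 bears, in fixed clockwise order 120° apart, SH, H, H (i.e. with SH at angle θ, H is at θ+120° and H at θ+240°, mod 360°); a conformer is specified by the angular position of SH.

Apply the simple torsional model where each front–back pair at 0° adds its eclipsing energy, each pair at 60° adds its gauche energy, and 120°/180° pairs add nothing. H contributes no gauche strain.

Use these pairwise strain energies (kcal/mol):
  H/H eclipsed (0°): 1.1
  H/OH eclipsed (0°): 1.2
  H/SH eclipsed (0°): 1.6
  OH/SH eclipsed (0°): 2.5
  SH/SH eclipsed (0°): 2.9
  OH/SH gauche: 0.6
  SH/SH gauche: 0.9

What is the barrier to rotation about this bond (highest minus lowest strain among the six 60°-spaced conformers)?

SH at 0° is eclipsed. SH at 0° is eclipsed with SH at 0° (2.9); OH at 120° is eclipsed with H at 120° (1.2); H at 240° is eclipsed with H at 240° (1.1). Total 5.2 kcal/mol.
SH at 60° is staggered. SH at 0° is gauche with SH at 60° (0.9); OH at 120° is gauche with SH at 60° (0.6). Total 1.5 kcal/mol.
SH at 120° is eclipsed. SH at 0° is eclipsed with H at 0° (1.6); OH at 120° is eclipsed with SH at 120° (2.5); H at 240° is eclipsed with H at 240° (1.1). Total 5.2 kcal/mol.
SH at 180° is staggered. OH at 120° is gauche with SH at 180° (0.6). Total 0.6 kcal/mol.
SH at 240° is eclipsed. SH at 0° is eclipsed with H at 0° (1.6); OH at 120° is eclipsed with H at 120° (1.2); H at 240° is eclipsed with SH at 240° (1.6). Total 4.4 kcal/mol.
SH at 300° is staggered. SH at 0° is gauche with SH at 300° (0.9). Total 0.9 kcal/mol.
Max at 0° (5.2 kcal/mol), min at 180° (0.6 kcal/mol); barrier = 4.6 kcal/mol.

4.6 kcal/mol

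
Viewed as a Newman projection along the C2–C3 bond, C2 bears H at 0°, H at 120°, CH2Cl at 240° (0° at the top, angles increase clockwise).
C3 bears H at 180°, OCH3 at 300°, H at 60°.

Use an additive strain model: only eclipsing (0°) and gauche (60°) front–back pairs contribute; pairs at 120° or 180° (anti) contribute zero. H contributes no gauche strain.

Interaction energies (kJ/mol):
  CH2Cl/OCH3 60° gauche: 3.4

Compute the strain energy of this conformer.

This conformer (staggered): CH2Cl(240°)/OCH3(300°) gauche 3.4 → 3.4 kJ/mol.

3.4 kJ/mol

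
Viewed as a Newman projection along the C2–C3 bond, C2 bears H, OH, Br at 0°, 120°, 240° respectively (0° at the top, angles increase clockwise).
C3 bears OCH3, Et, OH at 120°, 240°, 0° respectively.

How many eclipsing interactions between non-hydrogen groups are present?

2

Non-H eclipsing pairs: OH(120°)/OCH3(120°); Br(240°)/Et(240°) — 2 interactions.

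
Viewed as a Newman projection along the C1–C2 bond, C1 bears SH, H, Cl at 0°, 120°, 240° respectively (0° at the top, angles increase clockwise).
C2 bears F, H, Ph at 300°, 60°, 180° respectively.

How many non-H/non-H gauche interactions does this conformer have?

3

Non-H gauche pairs: SH(0°)/F(300°); Cl(240°)/F(300°); Cl(240°)/Ph(180°) — 3 interactions.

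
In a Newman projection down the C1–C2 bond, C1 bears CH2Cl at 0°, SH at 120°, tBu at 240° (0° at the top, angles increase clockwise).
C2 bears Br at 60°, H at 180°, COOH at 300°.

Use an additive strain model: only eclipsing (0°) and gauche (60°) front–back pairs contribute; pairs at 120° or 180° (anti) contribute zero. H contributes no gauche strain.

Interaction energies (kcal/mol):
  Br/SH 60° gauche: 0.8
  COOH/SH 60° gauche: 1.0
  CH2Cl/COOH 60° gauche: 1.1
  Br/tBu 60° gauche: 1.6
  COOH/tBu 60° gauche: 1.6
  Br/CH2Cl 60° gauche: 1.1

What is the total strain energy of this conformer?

This conformer (staggered): CH2Cl(0°)/Br(60°) gauche 1.1; CH2Cl(0°)/COOH(300°) gauche 1.1; SH(120°)/Br(60°) gauche 0.8; tBu(240°)/COOH(300°) gauche 1.6 → 4.6 kcal/mol.

4.6 kcal/mol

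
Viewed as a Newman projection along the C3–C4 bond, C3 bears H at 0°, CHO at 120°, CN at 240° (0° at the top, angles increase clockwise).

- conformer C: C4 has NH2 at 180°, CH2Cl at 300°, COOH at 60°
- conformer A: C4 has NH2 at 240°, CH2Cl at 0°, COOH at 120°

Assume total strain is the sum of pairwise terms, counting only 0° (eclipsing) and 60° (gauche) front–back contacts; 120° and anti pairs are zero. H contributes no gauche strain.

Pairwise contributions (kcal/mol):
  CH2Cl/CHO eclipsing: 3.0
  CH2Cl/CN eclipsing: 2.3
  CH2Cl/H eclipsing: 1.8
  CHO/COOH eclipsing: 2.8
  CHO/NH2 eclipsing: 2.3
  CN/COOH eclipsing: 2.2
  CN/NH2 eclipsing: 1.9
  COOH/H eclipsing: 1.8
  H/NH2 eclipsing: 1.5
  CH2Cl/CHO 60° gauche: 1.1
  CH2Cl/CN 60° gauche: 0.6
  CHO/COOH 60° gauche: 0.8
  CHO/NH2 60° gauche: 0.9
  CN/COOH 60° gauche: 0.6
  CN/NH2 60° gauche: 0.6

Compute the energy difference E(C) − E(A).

-3.6 kcal/mol

C (staggered): CHO(120°)/NH2(180°) gauche 0.9; CHO(120°)/COOH(60°) gauche 0.8; CN(240°)/NH2(180°) gauche 0.6; CN(240°)/CH2Cl(300°) gauche 0.6 → 2.9 kcal/mol.
A (eclipsed): H(0°)/CH2Cl(0°) eclipsed 1.8; CHO(120°)/COOH(120°) eclipsed 2.8; CN(240°)/NH2(240°) eclipsed 1.9 → 6.5 kcal/mol.
E(C) − E(A) = 2.9 − 6.5 = -3.6 kcal/mol.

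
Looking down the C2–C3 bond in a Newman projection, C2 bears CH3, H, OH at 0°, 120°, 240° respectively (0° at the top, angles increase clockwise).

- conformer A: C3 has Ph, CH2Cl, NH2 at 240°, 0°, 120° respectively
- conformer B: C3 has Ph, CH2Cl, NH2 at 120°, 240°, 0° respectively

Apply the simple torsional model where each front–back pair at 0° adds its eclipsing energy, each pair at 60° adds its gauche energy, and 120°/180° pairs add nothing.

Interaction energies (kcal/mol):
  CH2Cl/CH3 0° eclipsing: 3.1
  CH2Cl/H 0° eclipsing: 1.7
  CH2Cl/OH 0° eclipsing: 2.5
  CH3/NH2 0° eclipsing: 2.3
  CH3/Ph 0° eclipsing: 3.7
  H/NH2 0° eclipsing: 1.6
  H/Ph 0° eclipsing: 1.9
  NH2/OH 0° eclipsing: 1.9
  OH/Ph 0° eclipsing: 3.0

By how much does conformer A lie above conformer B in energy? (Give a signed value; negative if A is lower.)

A is eclipsed. CH3 at 0° is eclipsed with CH2Cl at 0° (3.1); H at 120° is eclipsed with NH2 at 120° (1.6); OH at 240° is eclipsed with Ph at 240° (3.0). Total 7.7 kcal/mol.
B is eclipsed. CH3 at 0° is eclipsed with NH2 at 0° (2.3); H at 120° is eclipsed with Ph at 120° (1.9); OH at 240° is eclipsed with CH2Cl at 240° (2.5). Total 6.7 kcal/mol.
E(A) − E(B) = 7.7 − 6.7 = +1.0 kcal/mol.

+1.0 kcal/mol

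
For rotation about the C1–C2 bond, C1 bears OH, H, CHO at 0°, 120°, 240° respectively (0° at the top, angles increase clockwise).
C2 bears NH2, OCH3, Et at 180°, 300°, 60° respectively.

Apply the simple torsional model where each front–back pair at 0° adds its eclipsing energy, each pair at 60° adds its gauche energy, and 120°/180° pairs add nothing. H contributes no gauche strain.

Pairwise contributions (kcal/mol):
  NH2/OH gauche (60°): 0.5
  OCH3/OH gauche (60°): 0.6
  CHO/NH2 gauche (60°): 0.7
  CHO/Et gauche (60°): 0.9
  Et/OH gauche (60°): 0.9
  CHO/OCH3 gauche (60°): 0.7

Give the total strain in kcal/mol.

2.9 kcal/mol

This conformer (staggered): OH–OCH3 gauche, OH–Et gauche, CHO–NH2 gauche, CHO–OCH3 gauche; 0.6 + 0.9 + 0.7 + 0.7 = 2.9 kcal/mol.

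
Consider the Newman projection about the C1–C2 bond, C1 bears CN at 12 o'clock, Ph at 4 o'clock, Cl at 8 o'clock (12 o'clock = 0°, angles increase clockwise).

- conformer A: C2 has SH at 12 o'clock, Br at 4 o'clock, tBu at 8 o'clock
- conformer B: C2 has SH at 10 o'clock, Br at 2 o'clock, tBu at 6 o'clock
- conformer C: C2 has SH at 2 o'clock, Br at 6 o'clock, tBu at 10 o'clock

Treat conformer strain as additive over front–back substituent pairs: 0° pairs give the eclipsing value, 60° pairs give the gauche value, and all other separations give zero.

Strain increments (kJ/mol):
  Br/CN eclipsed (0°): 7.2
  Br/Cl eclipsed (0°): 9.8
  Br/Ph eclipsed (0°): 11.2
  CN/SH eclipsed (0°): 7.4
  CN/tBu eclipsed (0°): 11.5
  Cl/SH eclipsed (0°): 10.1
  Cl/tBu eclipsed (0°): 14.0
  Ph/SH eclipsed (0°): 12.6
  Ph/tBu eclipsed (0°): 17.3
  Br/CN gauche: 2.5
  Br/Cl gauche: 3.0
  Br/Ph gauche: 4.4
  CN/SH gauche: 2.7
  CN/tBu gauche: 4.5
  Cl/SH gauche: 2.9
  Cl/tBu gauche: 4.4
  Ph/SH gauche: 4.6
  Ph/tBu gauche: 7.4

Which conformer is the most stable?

A is eclipsed. CN at 0° is eclipsed with SH at 0° (7.4); Ph at 120° is eclipsed with Br at 120° (11.2); Cl at 240° is eclipsed with tBu at 240° (14.0). Total 32.6 kJ/mol.
B is staggered. CN at 0° is gauche with SH at 300° (2.7); CN at 0° is gauche with Br at 60° (2.5); Ph at 120° is gauche with Br at 60° (4.4); Ph at 120° is gauche with tBu at 180° (7.4); Cl at 240° is gauche with SH at 300° (2.9); Cl at 240° is gauche with tBu at 180° (4.4). Total 24.3 kJ/mol.
C is staggered. CN at 0° is gauche with SH at 60° (2.7); CN at 0° is gauche with tBu at 300° (4.5); Ph at 120° is gauche with SH at 60° (4.6); Ph at 120° is gauche with Br at 180° (4.4); Cl at 240° is gauche with Br at 180° (3.0); Cl at 240° is gauche with tBu at 300° (4.4). Total 23.6 kJ/mol.
C has the lowest total (23.6 kJ/mol).

C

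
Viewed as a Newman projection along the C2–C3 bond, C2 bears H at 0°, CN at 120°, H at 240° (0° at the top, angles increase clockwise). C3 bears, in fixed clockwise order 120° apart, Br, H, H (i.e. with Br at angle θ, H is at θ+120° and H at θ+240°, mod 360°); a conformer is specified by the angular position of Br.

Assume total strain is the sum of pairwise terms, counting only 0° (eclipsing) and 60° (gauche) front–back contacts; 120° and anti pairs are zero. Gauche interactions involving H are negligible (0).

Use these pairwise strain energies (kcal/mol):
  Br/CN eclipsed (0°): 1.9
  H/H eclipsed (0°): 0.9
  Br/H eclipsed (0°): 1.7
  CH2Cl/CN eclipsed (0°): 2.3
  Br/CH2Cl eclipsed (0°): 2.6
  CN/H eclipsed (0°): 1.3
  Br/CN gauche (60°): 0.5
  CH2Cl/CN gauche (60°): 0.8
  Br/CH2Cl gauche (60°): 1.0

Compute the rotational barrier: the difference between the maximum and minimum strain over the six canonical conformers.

3.9 kcal/mol

Br at 0° (eclipsed): H–Br eclipsed, CN–H eclipsed, H–H eclipsed; 1.7 + 1.3 + 0.9 = 3.9 kcal/mol.
Br at 60° (staggered): CN–Br gauche; 0.5 = 0.5 kcal/mol.
Br at 120° (eclipsed): H–H eclipsed, CN–Br eclipsed, H–H eclipsed; 0.9 + 1.9 + 0.9 = 3.7 kcal/mol.
Br at 180° (staggered): CN–Br gauche; 0.5 = 0.5 kcal/mol.
Br at 240° (eclipsed): H–H eclipsed, CN–H eclipsed, H–Br eclipsed; 0.9 + 1.3 + 1.7 = 3.9 kcal/mol.
Br at 300° (staggered): no non-H gauche contacts → 0.0 kcal/mol.
Max at 0° (3.9 kcal/mol), min at 300° (0.0 kcal/mol); barrier = 3.9 kcal/mol.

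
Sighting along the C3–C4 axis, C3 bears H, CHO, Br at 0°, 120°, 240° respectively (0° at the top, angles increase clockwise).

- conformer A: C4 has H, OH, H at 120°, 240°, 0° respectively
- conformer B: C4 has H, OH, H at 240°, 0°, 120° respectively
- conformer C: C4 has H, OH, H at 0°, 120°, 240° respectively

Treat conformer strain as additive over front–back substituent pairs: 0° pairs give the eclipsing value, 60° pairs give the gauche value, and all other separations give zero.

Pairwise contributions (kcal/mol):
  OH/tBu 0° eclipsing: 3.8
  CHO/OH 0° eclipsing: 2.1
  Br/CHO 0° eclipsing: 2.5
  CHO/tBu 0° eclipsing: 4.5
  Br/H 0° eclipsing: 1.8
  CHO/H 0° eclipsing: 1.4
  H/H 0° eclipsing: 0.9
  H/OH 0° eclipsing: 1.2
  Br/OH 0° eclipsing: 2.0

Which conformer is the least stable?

C

A (eclipsed): H–H eclipsed, CHO–H eclipsed, Br–OH eclipsed; 0.9 + 1.4 + 2.0 = 4.3 kcal/mol.
B (eclipsed): H–OH eclipsed, CHO–H eclipsed, Br–H eclipsed; 1.2 + 1.4 + 1.8 = 4.4 kcal/mol.
C (eclipsed): H–H eclipsed, CHO–OH eclipsed, Br–H eclipsed; 0.9 + 2.1 + 1.8 = 4.8 kcal/mol.
C has the highest total (4.8 kcal/mol).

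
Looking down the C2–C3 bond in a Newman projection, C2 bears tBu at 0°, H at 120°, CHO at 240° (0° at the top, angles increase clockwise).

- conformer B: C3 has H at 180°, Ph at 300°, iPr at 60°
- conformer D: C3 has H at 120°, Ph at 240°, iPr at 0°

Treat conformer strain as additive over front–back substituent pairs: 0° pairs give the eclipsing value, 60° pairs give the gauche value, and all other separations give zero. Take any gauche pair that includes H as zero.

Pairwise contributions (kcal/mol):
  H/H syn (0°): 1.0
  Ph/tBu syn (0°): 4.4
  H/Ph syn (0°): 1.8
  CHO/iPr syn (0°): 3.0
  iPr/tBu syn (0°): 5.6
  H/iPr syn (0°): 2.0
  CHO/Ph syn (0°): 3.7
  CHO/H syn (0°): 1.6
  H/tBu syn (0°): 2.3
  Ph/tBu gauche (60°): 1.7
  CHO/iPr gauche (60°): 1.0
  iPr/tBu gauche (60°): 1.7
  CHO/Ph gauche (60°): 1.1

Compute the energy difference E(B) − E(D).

B is staggered. tBu at 0° is gauche with Ph at 300° (1.7); tBu at 0° is gauche with iPr at 60° (1.7); CHO at 240° is gauche with Ph at 300° (1.1). Total 4.5 kcal/mol.
D is eclipsed. tBu at 0° is eclipsed with iPr at 0° (5.6); H at 120° is eclipsed with H at 120° (1.0); CHO at 240° is eclipsed with Ph at 240° (3.7). Total 10.3 kcal/mol.
E(B) − E(D) = 4.5 − 10.3 = -5.8 kcal/mol.

-5.8 kcal/mol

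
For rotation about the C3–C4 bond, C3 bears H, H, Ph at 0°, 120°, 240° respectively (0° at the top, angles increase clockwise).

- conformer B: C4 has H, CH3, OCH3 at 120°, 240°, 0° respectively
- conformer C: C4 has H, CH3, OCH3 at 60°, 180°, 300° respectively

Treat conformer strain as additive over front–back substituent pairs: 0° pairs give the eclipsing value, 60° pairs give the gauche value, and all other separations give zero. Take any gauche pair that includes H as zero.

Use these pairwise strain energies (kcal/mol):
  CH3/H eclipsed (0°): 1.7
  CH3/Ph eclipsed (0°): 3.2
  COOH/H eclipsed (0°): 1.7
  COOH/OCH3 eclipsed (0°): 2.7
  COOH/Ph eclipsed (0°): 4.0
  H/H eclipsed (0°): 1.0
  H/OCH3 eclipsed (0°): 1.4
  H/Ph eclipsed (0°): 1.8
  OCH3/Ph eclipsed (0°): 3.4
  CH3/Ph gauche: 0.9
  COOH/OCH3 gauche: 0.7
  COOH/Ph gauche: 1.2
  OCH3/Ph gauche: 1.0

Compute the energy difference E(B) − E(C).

+3.7 kcal/mol

B is eclipsed. H at 0° is eclipsed with OCH3 at 0° (1.4); H at 120° is eclipsed with H at 120° (1.0); Ph at 240° is eclipsed with CH3 at 240° (3.2). Total 5.6 kcal/mol.
C is staggered. Ph at 240° is gauche with CH3 at 180° (0.9); Ph at 240° is gauche with OCH3 at 300° (1.0). Total 1.9 kcal/mol.
E(B) − E(C) = 5.6 − 1.9 = +3.7 kcal/mol.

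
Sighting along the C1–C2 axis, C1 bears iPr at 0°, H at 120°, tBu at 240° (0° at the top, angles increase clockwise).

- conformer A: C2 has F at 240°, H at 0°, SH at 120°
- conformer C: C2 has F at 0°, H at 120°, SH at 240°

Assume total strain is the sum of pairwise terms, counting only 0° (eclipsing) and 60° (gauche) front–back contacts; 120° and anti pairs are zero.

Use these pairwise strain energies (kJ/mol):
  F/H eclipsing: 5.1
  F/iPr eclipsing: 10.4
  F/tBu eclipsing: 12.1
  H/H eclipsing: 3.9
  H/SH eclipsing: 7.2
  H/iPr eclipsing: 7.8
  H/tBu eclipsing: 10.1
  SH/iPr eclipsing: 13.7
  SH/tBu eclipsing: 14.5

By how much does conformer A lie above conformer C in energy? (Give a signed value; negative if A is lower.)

A is eclipsed. iPr at 0° is eclipsed with H at 0° (7.8); H at 120° is eclipsed with SH at 120° (7.2); tBu at 240° is eclipsed with F at 240° (12.1). Total 27.1 kJ/mol.
C is eclipsed. iPr at 0° is eclipsed with F at 0° (10.4); H at 120° is eclipsed with H at 120° (3.9); tBu at 240° is eclipsed with SH at 240° (14.5). Total 28.8 kJ/mol.
E(A) − E(C) = 27.1 − 28.8 = -1.7 kJ/mol.

-1.7 kJ/mol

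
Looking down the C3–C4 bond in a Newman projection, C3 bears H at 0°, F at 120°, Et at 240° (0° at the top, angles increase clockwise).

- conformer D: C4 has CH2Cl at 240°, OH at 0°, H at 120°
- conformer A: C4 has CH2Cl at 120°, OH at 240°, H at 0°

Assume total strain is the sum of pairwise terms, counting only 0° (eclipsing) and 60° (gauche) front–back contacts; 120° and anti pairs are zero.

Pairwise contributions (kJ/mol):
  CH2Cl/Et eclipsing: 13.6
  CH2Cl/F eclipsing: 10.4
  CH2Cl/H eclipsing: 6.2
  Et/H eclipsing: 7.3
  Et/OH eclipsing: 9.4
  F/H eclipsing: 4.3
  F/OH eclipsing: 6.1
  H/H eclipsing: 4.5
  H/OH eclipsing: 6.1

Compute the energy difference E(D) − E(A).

-0.3 kJ/mol

D (eclipsed): H–OH eclipsed, F–H eclipsed, Et–CH2Cl eclipsed; 6.1 + 4.3 + 13.6 = 24.0 kJ/mol.
A (eclipsed): H–H eclipsed, F–CH2Cl eclipsed, Et–OH eclipsed; 4.5 + 10.4 + 9.4 = 24.3 kJ/mol.
E(D) − E(A) = 24.0 − 24.3 = -0.3 kJ/mol.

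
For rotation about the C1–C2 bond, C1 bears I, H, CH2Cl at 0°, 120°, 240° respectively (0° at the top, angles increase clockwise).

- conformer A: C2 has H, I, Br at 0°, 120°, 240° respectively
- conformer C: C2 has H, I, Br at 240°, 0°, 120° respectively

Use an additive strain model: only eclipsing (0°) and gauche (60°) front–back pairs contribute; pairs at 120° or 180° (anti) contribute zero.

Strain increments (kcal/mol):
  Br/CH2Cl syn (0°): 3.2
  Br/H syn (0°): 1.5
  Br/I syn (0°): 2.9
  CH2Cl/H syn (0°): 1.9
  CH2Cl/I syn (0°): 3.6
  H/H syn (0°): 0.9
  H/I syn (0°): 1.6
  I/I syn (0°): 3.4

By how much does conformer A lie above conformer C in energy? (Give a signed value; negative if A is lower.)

-0.4 kcal/mol

A (eclipsed): I(0°)/H(0°) eclipsed 1.6; H(120°)/I(120°) eclipsed 1.6; CH2Cl(240°)/Br(240°) eclipsed 3.2 → 6.4 kcal/mol.
C (eclipsed): I(0°)/I(0°) eclipsed 3.4; H(120°)/Br(120°) eclipsed 1.5; CH2Cl(240°)/H(240°) eclipsed 1.9 → 6.8 kcal/mol.
E(A) − E(C) = 6.4 − 6.8 = -0.4 kcal/mol.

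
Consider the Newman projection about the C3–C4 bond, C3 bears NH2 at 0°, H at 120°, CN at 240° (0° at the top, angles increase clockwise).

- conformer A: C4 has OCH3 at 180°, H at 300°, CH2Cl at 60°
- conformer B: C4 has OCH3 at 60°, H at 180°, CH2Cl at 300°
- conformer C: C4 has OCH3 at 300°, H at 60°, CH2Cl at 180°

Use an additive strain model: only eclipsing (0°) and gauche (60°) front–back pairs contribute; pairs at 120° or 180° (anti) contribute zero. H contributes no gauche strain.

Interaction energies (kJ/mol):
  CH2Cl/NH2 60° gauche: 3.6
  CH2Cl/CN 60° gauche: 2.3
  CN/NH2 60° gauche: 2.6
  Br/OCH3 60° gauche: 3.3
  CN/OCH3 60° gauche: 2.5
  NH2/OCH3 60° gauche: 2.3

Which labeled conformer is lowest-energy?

A

A (staggered): NH2–CH2Cl gauche, CN–OCH3 gauche; 3.6 + 2.5 = 6.1 kJ/mol.
B (staggered): NH2–OCH3 gauche, NH2–CH2Cl gauche, CN–CH2Cl gauche; 2.3 + 3.6 + 2.3 = 8.2 kJ/mol.
C (staggered): NH2–OCH3 gauche, CN–OCH3 gauche, CN–CH2Cl gauche; 2.3 + 2.5 + 2.3 = 7.1 kJ/mol.
A has the lowest total (6.1 kJ/mol).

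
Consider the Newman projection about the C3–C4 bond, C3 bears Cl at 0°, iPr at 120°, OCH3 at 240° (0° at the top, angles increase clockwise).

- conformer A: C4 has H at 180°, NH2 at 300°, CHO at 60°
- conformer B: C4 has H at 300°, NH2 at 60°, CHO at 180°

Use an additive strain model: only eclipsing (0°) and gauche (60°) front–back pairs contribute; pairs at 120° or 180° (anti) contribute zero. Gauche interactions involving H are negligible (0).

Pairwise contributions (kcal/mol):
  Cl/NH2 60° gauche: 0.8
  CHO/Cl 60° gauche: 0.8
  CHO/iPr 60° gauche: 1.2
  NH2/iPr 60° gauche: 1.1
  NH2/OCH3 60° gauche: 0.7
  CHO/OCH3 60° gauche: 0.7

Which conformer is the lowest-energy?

A is staggered. Cl at 0° is gauche with NH2 at 300° (0.8); Cl at 0° is gauche with CHO at 60° (0.8); iPr at 120° is gauche with CHO at 60° (1.2); OCH3 at 240° is gauche with NH2 at 300° (0.7). Total 3.5 kcal/mol.
B is staggered. Cl at 0° is gauche with NH2 at 60° (0.8); iPr at 120° is gauche with NH2 at 60° (1.1); iPr at 120° is gauche with CHO at 180° (1.2); OCH3 at 240° is gauche with CHO at 180° (0.7). Total 3.8 kcal/mol.
A has the lowest total (3.5 kcal/mol).

A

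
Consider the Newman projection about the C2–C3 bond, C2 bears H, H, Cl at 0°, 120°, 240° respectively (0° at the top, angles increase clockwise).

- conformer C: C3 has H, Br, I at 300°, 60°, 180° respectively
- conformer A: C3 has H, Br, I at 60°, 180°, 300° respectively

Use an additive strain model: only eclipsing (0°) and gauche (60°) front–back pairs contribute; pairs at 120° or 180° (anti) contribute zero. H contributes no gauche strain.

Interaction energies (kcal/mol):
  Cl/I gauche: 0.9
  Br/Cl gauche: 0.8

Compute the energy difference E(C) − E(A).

C is staggered. Cl at 240° is gauche with I at 180° (0.9). Total 0.9 kcal/mol.
A is staggered. Cl at 240° is gauche with Br at 180° (0.8); Cl at 240° is gauche with I at 300° (0.9). Total 1.7 kcal/mol.
E(C) − E(A) = 0.9 − 1.7 = -0.8 kcal/mol.

-0.8 kcal/mol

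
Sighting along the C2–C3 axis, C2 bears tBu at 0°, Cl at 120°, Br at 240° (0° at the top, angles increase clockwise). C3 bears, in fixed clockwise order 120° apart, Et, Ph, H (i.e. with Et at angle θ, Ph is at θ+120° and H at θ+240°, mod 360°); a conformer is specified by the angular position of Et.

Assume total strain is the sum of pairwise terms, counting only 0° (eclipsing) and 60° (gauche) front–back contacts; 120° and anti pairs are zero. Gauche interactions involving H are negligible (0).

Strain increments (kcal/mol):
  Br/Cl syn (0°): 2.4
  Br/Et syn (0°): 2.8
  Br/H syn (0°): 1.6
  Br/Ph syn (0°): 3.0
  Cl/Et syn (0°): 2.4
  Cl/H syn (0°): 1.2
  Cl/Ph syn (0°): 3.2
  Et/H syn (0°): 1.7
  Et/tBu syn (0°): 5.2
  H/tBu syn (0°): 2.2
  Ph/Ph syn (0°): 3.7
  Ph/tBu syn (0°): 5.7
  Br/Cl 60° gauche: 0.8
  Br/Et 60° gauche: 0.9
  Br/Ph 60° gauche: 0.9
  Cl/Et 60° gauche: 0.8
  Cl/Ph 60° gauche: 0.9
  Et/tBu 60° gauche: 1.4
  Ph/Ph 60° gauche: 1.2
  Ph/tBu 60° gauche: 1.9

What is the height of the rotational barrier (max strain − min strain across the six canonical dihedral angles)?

Et at 0° is eclipsed. tBu at 0° is eclipsed with Et at 0° (5.2); Cl at 120° is eclipsed with Ph at 120° (3.2); Br at 240° is eclipsed with H at 240° (1.6). Total 10.0 kcal/mol.
Et at 60° is staggered. tBu at 0° is gauche with Et at 60° (1.4); Cl at 120° is gauche with Et at 60° (0.8); Cl at 120° is gauche with Ph at 180° (0.9); Br at 240° is gauche with Ph at 180° (0.9). Total 4.0 kcal/mol.
Et at 120° is eclipsed. tBu at 0° is eclipsed with H at 0° (2.2); Cl at 120° is eclipsed with Et at 120° (2.4); Br at 240° is eclipsed with Ph at 240° (3.0). Total 7.6 kcal/mol.
Et at 180° is staggered. tBu at 0° is gauche with Ph at 300° (1.9); Cl at 120° is gauche with Et at 180° (0.8); Br at 240° is gauche with Et at 180° (0.9); Br at 240° is gauche with Ph at 300° (0.9). Total 4.5 kcal/mol.
Et at 240° is eclipsed. tBu at 0° is eclipsed with Ph at 0° (5.7); Cl at 120° is eclipsed with H at 120° (1.2); Br at 240° is eclipsed with Et at 240° (2.8). Total 9.7 kcal/mol.
Et at 300° is staggered. tBu at 0° is gauche with Et at 300° (1.4); tBu at 0° is gauche with Ph at 60° (1.9); Cl at 120° is gauche with Ph at 60° (0.9); Br at 240° is gauche with Et at 300° (0.9). Total 5.1 kcal/mol.
Max at 0° (10.0 kcal/mol), min at 60° (4.0 kcal/mol); barrier = 6.0 kcal/mol.

6.0 kcal/mol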